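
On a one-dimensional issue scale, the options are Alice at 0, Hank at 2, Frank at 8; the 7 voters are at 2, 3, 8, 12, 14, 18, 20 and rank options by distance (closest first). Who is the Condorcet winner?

Frank

With single-peaked preferences on a line, the Condorcet winner is the candidate closest to the median voter.
The median voter (position 12) is closest to Frank at 8.
Check: Frank vs Alice — voters closer to Frank: 5 of 7.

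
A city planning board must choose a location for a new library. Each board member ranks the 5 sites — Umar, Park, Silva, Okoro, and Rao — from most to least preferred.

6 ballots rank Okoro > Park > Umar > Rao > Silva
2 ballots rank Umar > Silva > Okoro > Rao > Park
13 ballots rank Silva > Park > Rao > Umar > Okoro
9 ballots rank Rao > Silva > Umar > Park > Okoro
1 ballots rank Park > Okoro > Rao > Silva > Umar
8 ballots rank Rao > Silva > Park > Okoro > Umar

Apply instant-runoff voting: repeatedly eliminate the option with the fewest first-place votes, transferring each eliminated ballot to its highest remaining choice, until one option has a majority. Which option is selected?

Rao

Round 1: Rao 17, Silva 13, Okoro 6, Umar 2, Park 1. Park has the fewest and is eliminated.
Round 2: Rao 17, Silva 13, Okoro 7, Umar 2. Umar has the fewest and is eliminated.
Round 3: Rao 17, Silva 15, Okoro 7. Okoro has the fewest and is eliminated.
Round 4: Rao 24, Silva 15. Rao has a majority.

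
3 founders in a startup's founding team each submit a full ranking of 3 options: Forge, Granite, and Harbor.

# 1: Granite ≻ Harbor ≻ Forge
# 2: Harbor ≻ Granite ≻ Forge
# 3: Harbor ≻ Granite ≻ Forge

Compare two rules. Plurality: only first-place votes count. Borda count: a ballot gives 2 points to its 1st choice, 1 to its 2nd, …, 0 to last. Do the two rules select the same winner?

Plurality first-place counts: Forge 0, Granite 1, Harbor 2 → Harbor.
Borda totals: Forge 0, Granite 4, Harbor 5 → Harbor.
The two rules agree on Harbor.

Yes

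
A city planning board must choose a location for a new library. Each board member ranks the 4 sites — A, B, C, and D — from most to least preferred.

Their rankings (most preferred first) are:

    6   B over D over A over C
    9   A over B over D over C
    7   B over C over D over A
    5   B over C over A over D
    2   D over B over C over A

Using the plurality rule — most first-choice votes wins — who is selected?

First-place vote totals:
  A: 9
  B: 18
  C: 0
  D: 2
B has the most first-place votes.

B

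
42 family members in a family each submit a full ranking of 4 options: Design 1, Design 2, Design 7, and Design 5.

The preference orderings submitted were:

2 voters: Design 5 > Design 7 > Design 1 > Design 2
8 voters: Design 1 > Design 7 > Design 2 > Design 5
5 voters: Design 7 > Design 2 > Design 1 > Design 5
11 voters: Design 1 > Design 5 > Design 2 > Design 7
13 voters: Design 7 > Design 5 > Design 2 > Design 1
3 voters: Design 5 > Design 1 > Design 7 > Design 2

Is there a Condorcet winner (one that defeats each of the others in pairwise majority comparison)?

Yes

Head-to-head results (42 voters total):
Design 1 vs Design 2: Design 1 wins 24–18.
Design 1 vs Design 7: Design 1 wins 22–20.
Design 1 vs Design 5: Design 1 wins 24–18.
Design 2 vs Design 7: Design 7 wins 31–11.
Design 2 vs Design 5: Design 5 wins 29–13.
Design 7 vs Design 5: Design 7 wins 26–16.
Design 1 beats each rival — Design 2 (24–18), Design 7 (22–20), Design 5 (24–18) — so Design 1 is the Condorcet winner.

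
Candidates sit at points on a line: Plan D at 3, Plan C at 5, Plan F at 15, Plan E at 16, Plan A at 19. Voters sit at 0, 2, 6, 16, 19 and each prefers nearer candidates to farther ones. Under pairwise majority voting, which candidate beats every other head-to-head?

With single-peaked preferences on a line, the Condorcet winner is the candidate closest to the median voter.
The median voter (position 6) is closest to Plan C at 5.
Check: Plan C vs Plan D — voters closer to Plan C: 3 of 5.

Plan C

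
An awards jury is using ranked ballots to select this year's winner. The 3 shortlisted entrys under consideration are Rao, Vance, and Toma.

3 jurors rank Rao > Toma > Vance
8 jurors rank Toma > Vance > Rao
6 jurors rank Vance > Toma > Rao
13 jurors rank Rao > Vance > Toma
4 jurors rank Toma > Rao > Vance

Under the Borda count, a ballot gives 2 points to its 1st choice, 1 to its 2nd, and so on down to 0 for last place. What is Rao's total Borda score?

Borda scores:
  Rao: 3·2 + 8·0 + 6·0 + 13·2 + 4·1 = 36
  Vance: 3·0 + 8·1 + 6·2 + 13·1 + 4·0 = 33
  Toma: 3·1 + 8·2 + 6·1 + 13·0 + 4·2 = 33

36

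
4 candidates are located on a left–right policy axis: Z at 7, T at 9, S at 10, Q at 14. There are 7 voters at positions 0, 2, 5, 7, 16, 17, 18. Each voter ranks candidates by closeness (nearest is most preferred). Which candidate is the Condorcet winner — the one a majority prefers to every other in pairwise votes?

Z

With single-peaked preferences on a line, the Condorcet winner is the candidate closest to the median voter.
The median voter (position 7) is closest to Z at 7.
Check: Z vs S — voters closer to Z: 4 of 7.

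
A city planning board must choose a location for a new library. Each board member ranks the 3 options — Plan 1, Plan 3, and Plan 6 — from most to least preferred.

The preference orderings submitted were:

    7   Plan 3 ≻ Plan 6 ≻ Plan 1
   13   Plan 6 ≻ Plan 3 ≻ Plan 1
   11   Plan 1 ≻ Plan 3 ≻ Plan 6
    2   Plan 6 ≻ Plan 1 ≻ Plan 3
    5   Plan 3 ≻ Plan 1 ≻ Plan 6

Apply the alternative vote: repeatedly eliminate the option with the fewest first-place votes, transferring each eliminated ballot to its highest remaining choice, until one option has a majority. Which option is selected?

Plan 3

Round 1: Plan 6 15, Plan 3 12, Plan 1 11. Plan 1 has the fewest and is eliminated.
Round 2: Plan 3 23, Plan 6 15. Plan 3 has a majority.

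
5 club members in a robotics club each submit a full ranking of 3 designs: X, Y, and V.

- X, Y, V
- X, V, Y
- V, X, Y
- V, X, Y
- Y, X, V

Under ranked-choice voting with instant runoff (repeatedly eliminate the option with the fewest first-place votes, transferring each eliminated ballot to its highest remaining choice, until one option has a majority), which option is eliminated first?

Y

Round 1: X 2, V 2, Y 1. Y has the fewest and is eliminated.
Round 2: X 3, V 2. X has a majority.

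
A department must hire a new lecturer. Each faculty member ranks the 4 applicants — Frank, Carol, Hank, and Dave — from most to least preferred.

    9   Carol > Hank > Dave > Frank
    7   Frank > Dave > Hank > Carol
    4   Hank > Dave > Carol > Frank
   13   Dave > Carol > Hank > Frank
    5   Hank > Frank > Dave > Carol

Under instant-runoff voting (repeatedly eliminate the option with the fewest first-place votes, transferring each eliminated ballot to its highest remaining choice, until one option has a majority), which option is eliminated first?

Round 1: Dave 13, Carol 9, Hank 9, Frank 7. Frank has the fewest and is eliminated.
Round 2: Dave 20, Carol 9, Hank 9. Dave has a majority.

Frank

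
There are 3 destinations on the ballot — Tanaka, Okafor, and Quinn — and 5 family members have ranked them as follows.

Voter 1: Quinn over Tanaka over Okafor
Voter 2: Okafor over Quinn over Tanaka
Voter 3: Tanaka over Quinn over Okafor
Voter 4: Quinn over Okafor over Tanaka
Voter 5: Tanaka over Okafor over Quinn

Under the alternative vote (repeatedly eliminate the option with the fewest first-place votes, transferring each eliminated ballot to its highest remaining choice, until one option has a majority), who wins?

Quinn

Round 1: Tanaka 2, Quinn 2, Okafor 1. Okafor has the fewest and is eliminated.
Round 2: Quinn 3, Tanaka 2. Quinn has a majority.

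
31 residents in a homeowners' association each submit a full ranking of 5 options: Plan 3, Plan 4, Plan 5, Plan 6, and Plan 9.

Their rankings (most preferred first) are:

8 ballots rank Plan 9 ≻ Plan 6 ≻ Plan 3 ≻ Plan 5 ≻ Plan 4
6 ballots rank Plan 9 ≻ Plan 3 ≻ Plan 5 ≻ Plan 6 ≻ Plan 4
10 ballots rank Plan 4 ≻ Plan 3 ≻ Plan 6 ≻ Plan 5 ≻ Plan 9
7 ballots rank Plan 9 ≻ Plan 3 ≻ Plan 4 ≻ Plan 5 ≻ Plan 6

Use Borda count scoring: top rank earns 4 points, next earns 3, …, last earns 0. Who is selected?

Plan 3

Borda scores:
  Plan 3: 8·2 + 6·3 + 10·3 + 7·3 = 85
  Plan 4: 8·0 + 6·0 + 10·4 + 7·2 = 54
  Plan 5: 8·1 + 6·2 + 10·1 + 7·1 = 37
  Plan 6: 8·3 + 6·1 + 10·2 + 7·0 = 50
  Plan 9: 8·4 + 6·4 + 10·0 + 7·4 = 84
Plan 3 has the highest total.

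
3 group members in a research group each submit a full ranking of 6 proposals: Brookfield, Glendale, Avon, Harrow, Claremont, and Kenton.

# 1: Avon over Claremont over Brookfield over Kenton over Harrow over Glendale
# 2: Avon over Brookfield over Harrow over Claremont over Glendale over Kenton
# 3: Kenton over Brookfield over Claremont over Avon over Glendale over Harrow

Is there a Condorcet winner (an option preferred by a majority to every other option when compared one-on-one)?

Head-to-head results (3 voters total):
Brookfield vs Glendale: Brookfield wins 3–0.
Brookfield vs Avon: Avon wins 2–1.
Brookfield vs Harrow: Brookfield wins 3–0.
Brookfield vs Claremont: Brookfield wins 2–1.
Brookfield vs Kenton: Brookfield wins 2–1.
Glendale vs Avon: Avon wins 3–0.
Glendale vs Harrow: Harrow wins 2–1.
Glendale vs Claremont: Claremont wins 3–0.
Glendale vs Kenton: Kenton wins 2–1.
Avon vs Harrow: Avon wins 3–0.
Avon vs Claremont: Avon wins 2–1.
Avon vs Kenton: Avon wins 2–1.
Harrow vs Claremont: Claremont wins 2–1.
Harrow vs Kenton: Kenton wins 2–1.
Claremont vs Kenton: Claremont wins 2–1.
Avon beats each rival — Brookfield (2–1), Glendale (3–0), Harrow (3–0), Claremont (2–1), Kenton (2–1) — so Avon is the Condorcet winner.

Yes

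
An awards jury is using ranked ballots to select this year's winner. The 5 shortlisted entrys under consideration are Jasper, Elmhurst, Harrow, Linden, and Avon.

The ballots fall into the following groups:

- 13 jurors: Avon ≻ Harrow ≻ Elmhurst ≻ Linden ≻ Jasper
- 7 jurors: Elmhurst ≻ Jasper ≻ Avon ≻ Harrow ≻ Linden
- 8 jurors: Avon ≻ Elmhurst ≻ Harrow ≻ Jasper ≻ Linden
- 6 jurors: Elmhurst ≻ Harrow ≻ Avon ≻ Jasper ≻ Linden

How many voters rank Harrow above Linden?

Ballots ranking Harrow above Linden: 13+7+8+6 = 34.
Ballots ranking Linden above Harrow: 0.
So 34 of 34 voters prefer Harrow to Linden.

34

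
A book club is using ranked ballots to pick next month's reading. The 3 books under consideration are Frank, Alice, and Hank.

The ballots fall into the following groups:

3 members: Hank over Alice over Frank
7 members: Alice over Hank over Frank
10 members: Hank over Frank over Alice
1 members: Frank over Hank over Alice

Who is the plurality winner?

Hank

First-place vote totals:
  Frank: 1
  Alice: 7
  Hank: 13
Hank has the most first-place votes.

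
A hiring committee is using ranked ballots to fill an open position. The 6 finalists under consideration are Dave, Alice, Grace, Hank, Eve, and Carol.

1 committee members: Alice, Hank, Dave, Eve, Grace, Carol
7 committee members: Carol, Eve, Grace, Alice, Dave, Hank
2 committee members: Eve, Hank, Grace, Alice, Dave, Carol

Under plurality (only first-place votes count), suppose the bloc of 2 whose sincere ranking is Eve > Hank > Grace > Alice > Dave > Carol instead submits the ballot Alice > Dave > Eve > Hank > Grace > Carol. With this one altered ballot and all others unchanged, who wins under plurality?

Carol

First-place totals with the altered ballot: Dave 0, Alice 3, Grace 0, Hank 0, Eve 0, Carol 7.
The winner is unchanged: still Carol.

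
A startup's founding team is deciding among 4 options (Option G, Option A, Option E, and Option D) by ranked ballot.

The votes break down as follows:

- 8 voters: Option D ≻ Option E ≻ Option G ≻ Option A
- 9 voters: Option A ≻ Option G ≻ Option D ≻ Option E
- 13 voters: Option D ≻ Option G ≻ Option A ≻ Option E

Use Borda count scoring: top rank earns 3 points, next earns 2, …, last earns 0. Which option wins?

Option D

Borda scores:
  Option G: 8·1 + 9·2 + 13·2 = 52
  Option A: 8·0 + 9·3 + 13·1 = 40
  Option E: 8·2 + 9·0 + 13·0 = 16
  Option D: 8·3 + 9·1 + 13·3 = 72
Option D has the highest total.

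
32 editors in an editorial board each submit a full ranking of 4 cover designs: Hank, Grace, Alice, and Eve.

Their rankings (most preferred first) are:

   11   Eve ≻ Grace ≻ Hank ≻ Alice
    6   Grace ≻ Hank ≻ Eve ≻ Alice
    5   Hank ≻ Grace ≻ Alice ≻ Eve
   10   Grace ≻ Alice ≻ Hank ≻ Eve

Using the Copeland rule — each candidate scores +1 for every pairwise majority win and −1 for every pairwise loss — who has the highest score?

Pairwise results:
  Hank vs Grace: Grace wins 27–5.
  Hank vs Alice: Hank wins 22–10.
  Hank vs Eve: Hank wins 21–11.
  Grace vs Alice: Grace wins 32–0.
  Grace vs Eve: Grace wins 21–11.
  Alice vs Eve: Eve wins 17–15.
Copeland scores (wins − losses):
  Hank: 2 − 1 = 1
  Grace: 3 − 0 = 3
  Alice: 0 − 3 = -3
  Eve: 1 − 2 = -1
Grace has the best Copeland score.

Grace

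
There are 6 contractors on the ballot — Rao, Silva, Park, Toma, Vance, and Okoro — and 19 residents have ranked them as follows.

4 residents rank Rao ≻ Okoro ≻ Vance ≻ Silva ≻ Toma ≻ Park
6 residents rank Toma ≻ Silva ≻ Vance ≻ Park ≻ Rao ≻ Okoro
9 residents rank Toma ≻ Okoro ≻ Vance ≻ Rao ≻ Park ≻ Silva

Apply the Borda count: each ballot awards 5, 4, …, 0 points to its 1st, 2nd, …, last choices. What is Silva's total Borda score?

32

Borda scores:
  Rao: 4·5 + 6·1 + 9·2 = 44
  Silva: 4·2 + 6·4 + 9·0 = 32
  Park: 4·0 + 6·2 + 9·1 = 21
  Toma: 4·1 + 6·5 + 9·5 = 79
  Vance: 4·3 + 6·3 + 9·3 = 57
  Okoro: 4·4 + 6·0 + 9·4 = 52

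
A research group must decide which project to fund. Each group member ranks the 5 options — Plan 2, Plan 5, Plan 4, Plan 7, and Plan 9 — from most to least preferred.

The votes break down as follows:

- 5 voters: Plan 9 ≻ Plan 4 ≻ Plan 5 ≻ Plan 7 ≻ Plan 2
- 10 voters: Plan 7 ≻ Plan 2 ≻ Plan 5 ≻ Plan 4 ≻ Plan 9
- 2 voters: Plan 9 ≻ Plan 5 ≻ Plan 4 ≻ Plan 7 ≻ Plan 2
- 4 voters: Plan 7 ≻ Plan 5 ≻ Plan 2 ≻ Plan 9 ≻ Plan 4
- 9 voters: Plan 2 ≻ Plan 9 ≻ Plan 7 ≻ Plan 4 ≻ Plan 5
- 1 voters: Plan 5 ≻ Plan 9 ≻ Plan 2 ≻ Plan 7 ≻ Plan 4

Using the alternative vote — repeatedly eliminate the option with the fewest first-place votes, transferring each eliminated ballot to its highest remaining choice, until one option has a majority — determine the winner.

Round 1: Plan 7 14, Plan 2 9, Plan 9 7, Plan 5 1, Plan 4 0. Plan 4 has the fewest and is eliminated.
Round 2: Plan 7 14, Plan 2 9, Plan 9 7, Plan 5 1. Plan 5 has the fewest and is eliminated.
Round 3: Plan 7 14, Plan 2 9, Plan 9 8. Plan 9 has the fewest and is eliminated.
Round 4: Plan 7 21, Plan 2 10. Plan 7 has a majority.

Plan 7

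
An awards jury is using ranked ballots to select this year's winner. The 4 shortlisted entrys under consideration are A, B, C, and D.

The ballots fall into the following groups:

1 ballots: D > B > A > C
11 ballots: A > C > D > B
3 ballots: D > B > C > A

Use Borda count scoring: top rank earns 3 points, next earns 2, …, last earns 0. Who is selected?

A

Borda scores:
  A: 1 + 11·3 + 3·0 = 34
  B: 2 + 11·0 + 3·2 = 8
  C: 0 + 11·2 + 3·1 = 25
  D: 3 + 11·1 + 3·3 = 23
A has the highest total.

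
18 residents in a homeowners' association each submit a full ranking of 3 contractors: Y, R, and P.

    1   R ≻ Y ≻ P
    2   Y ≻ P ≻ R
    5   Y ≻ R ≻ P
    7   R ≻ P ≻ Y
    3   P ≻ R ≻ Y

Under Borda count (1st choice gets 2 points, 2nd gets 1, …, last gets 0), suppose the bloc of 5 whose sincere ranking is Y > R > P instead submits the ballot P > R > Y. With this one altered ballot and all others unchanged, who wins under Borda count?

P

Borda totals with the altered ballot: Y 5, R 24, P 25.
The switch changes the winner from R to P.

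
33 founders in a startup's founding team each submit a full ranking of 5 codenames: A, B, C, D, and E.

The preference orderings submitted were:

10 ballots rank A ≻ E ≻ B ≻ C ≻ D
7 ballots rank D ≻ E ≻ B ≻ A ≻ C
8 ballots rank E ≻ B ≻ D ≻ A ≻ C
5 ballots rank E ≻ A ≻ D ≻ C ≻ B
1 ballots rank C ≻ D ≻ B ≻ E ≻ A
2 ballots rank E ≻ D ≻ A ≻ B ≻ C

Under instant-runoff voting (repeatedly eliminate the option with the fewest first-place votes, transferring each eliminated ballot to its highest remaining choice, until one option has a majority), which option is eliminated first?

B

Round 1: E 15, A 10, D 7, C 1, B 0. B has the fewest and is eliminated.
Round 2: E 15, A 10, D 7, C 1. C has the fewest and is eliminated.
Round 3: E 15, A 10, D 8. D has the fewest and is eliminated.
Round 4: E 23, A 10. E has a majority.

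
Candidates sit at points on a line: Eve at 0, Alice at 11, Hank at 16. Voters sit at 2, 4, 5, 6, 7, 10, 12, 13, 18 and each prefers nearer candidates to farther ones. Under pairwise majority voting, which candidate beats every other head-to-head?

Alice

With single-peaked preferences on a line, the Condorcet winner is the candidate closest to the median voter.
The median voter (position 7) is closest to Alice at 11.
Check: Alice vs Eve — voters closer to Alice: 6 of 9.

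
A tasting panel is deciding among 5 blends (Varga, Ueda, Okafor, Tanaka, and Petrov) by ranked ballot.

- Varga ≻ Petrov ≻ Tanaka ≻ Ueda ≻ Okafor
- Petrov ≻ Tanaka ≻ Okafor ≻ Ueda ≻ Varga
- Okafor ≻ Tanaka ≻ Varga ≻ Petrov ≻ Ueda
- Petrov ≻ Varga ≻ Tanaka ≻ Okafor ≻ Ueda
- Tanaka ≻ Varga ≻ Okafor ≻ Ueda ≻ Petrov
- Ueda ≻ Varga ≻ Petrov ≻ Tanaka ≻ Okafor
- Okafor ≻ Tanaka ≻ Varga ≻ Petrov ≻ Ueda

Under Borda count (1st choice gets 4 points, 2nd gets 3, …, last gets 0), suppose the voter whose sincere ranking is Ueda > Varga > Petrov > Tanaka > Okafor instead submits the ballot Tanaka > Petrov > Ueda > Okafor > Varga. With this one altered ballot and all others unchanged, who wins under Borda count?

Tanaka

Borda totals with the altered ballot: Varga 14, Ueda 5, Okafor 14, Tanaka 21, Petrov 16.
The winner is unchanged: still Tanaka.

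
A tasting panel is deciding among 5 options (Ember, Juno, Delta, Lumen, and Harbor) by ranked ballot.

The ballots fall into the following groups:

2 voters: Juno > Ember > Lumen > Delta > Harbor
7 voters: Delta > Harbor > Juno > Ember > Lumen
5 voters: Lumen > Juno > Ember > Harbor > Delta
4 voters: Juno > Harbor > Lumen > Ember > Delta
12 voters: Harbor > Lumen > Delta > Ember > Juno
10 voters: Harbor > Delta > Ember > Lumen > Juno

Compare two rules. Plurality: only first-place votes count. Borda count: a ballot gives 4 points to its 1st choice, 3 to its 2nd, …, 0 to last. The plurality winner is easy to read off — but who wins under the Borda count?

Plurality first-place counts: Ember 0, Juno 6, Delta 7, Lumen 5, Harbor 22 → Harbor.
Borda totals: Ember 59, Juno 53, Delta 84, Lumen 78, Harbor 126 → Harbor.

Harbor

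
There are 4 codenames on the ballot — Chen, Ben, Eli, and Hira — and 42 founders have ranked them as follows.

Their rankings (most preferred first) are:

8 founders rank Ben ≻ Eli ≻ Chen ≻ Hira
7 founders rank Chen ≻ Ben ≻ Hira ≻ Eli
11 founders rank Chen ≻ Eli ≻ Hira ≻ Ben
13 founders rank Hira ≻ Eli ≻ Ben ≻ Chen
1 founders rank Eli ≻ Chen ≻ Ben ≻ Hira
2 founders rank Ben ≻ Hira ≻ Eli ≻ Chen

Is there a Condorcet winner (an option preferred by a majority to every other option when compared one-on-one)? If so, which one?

Head-to-head results (42 voters total):
Chen vs Ben: Ben wins 23–19.
Chen vs Eli: Eli wins 24–18.
Chen vs Hira: Chen wins 27–15.
Ben vs Eli: Eli wins 25–17.
Ben vs Hira: Hira wins 24–18.
Eli vs Hira: Hira wins 22–20.
No candidate beats all others: Chen beats Hira beats Ben beats Chen, a majority cycle.

There is no Condorcet winner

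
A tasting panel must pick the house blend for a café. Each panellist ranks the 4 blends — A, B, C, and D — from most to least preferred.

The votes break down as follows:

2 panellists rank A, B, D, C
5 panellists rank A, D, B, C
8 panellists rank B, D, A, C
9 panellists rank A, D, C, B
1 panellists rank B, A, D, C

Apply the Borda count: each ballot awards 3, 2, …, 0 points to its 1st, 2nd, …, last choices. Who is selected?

A

Borda scores:
  A: 2·3 + 5·3 + 8·1 + 9·3 + 2 = 58
  B: 2·2 + 5·1 + 8·3 + 9·0 + 3 = 36
  C: 2·0 + 5·0 + 8·0 + 9·1 + 0 = 9
  D: 2·1 + 5·2 + 8·2 + 9·2 + 1 = 47
A has the highest total.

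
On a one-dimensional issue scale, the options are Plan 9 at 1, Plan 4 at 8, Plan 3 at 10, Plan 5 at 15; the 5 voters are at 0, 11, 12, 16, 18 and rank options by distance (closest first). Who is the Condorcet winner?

With single-peaked preferences on a line, the Condorcet winner is the candidate closest to the median voter.
The median voter (position 12) is closest to Plan 3 at 10.
Check: Plan 3 vs Plan 5 — voters closer to Plan 3: 3 of 5.

Plan 3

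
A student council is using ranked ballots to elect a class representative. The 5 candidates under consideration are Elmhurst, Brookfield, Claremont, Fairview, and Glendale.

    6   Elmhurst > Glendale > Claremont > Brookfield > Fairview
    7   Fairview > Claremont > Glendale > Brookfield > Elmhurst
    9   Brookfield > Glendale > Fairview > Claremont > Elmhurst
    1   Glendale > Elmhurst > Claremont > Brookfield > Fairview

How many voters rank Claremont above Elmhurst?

Ballots ranking Claremont above Elmhurst: 7+9 = 16.
Ballots ranking Elmhurst above Claremont: 6+1 = 7.
So 16 of 23 voters prefer Claremont to Elmhurst.

16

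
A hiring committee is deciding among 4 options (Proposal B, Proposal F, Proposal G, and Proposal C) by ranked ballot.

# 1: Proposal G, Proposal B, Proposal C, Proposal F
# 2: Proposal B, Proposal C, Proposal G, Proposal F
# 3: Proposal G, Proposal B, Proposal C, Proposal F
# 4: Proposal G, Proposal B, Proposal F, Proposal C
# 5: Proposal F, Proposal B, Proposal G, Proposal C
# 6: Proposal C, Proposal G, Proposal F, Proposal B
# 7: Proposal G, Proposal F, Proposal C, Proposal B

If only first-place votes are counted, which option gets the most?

First-place vote totals:
  Proposal B: 1
  Proposal F: 1
  Proposal G: 4
  Proposal C: 1
Proposal G has the most first-place votes.

Proposal G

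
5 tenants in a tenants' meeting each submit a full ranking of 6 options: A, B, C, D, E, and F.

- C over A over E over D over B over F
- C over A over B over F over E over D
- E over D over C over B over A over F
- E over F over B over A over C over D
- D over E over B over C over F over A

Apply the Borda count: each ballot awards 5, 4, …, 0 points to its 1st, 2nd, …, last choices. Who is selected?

E

Borda scores:
  A: 4 + 4 + 1 + 2 + 0 = 11
  B: 1 + 3 + 2 + 3 + 3 = 12
  C: 5 + 5 + 3 + 1 + 2 = 16
  D: 2 + 0 + 4 + 0 + 5 = 11
  E: 3 + 1 + 5 + 5 + 4 = 18
  F: 0 + 2 + 0 + 4 + 1 = 7
E has the highest total.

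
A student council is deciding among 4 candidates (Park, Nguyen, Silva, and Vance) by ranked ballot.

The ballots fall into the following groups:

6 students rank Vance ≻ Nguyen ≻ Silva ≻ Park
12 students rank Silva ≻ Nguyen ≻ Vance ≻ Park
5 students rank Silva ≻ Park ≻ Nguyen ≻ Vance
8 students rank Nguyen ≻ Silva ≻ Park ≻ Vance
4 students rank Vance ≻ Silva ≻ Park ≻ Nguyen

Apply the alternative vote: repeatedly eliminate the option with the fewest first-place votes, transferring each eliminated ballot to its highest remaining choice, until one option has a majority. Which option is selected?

Silva

Round 1: Silva 17, Vance 10, Nguyen 8, Park 0. Park has the fewest and is eliminated.
Round 2: Silva 17, Vance 10, Nguyen 8. Nguyen has the fewest and is eliminated.
Round 3: Silva 25, Vance 10. Silva has a majority.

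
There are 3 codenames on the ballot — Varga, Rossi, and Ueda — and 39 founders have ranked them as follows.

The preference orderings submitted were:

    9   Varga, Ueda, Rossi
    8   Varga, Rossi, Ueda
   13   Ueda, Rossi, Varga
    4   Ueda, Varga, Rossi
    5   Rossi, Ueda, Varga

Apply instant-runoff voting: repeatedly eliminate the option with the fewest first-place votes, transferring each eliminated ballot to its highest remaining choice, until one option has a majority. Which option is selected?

Ueda

Round 1: Varga 17, Ueda 17, Rossi 5. Rossi has the fewest and is eliminated.
Round 2: Ueda 22, Varga 17. Ueda has a majority.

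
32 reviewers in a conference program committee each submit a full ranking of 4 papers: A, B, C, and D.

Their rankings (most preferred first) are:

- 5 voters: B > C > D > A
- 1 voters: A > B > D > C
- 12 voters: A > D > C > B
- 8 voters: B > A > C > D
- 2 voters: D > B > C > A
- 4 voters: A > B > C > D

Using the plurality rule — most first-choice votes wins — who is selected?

First-place vote totals:
  A: 17
  B: 13
  C: 0
  D: 2
A has the most first-place votes.

A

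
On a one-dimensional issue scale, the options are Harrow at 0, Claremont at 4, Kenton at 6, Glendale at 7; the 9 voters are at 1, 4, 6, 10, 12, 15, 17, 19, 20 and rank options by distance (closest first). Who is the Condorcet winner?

Glendale

With single-peaked preferences on a line, the Condorcet winner is the candidate closest to the median voter.
The median voter (position 12) is closest to Glendale at 7.
Check: Glendale vs Kenton — voters closer to Glendale: 6 of 9.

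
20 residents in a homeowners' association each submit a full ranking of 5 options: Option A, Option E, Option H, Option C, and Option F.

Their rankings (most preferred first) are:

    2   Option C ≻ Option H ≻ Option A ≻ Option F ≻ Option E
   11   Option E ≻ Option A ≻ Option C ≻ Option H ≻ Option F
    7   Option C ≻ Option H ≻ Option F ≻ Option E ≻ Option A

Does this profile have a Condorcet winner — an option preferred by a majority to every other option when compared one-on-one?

Head-to-head results (20 voters total):
Option A vs Option E: Option E wins 18–2.
Option A vs Option H: Option A wins 11–9.
Option A vs Option C: Option A wins 11–9.
Option A vs Option F: Option A wins 13–7.
Option E vs Option H: Option E wins 11–9.
Option E vs Option C: Option E wins 11–9.
Option E vs Option F: Option E wins 11–9.
Option H vs Option C: Option C wins 20–0.
Option H vs Option F: Option H wins 20–0.
Option C vs Option F: Option C wins 20–0.
Option E beats each rival — Option A (18–2), Option H (11–9), Option C (11–9), Option F (11–9) — so Option E is the Condorcet winner.

Yes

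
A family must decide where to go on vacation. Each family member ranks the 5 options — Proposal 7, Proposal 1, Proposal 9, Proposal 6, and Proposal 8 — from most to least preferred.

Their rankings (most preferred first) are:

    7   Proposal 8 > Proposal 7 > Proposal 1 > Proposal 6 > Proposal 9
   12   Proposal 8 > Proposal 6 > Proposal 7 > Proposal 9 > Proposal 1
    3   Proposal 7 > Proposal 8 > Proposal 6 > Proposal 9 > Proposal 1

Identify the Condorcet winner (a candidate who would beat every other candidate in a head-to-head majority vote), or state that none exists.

Head-to-head results (22 voters total):
Proposal 7 vs Proposal 1: Proposal 7 wins 22–0.
Proposal 7 vs Proposal 9: Proposal 7 wins 22–0.
Proposal 7 vs Proposal 6: Proposal 6 wins 12–10.
Proposal 7 vs Proposal 8: Proposal 8 wins 19–3.
Proposal 1 vs Proposal 9: Proposal 9 wins 15–7.
Proposal 1 vs Proposal 6: Proposal 6 wins 15–7.
Proposal 1 vs Proposal 8: Proposal 8 wins 22–0.
Proposal 9 vs Proposal 6: Proposal 6 wins 22–0.
Proposal 9 vs Proposal 8: Proposal 8 wins 22–0.
Proposal 6 vs Proposal 8: Proposal 8 wins 22–0.
Proposal 8 beats each rival — Proposal 7 (19–3), Proposal 1 (22–0), Proposal 9 (22–0), Proposal 6 (22–0) — so Proposal 8 is the Condorcet winner.

Proposal 8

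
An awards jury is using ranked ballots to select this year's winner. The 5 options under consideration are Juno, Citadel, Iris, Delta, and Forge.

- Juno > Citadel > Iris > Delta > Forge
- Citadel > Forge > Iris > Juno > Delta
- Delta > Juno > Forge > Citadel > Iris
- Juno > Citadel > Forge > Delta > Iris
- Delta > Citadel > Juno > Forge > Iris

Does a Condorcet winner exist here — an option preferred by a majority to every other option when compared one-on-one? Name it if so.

Head-to-head results (5 voters total):
Juno vs Citadel: Juno wins 3–2.
Juno vs Iris: Juno wins 4–1.
Juno vs Delta: Juno wins 3–2.
Juno vs Forge: Juno wins 4–1.
Citadel vs Iris: Citadel wins 5–0.
Citadel vs Delta: Citadel wins 3–2.
Citadel vs Forge: Citadel wins 4–1.
Iris vs Delta: Delta wins 3–2.
Iris vs Forge: Forge wins 4–1.
Delta vs Forge: Delta wins 3–2.
Juno beats each rival — Citadel (3–2), Iris (4–1), Delta (3–2), Forge (4–1) — so Juno is the Condorcet winner.

Juno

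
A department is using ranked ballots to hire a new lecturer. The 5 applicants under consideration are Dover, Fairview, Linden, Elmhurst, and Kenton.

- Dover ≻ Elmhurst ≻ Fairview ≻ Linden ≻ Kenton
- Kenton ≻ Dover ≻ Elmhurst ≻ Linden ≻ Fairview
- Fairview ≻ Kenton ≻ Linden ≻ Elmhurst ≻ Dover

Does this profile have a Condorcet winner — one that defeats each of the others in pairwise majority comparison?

Head-to-head results (3 voters total):
Dover vs Fairview: Dover wins 2–1.
Dover vs Linden: Dover wins 2–1.
Dover vs Elmhurst: Dover wins 2–1.
Dover vs Kenton: Kenton wins 2–1.
Fairview vs Linden: Fairview wins 2–1.
Fairview vs Elmhurst: Elmhurst wins 2–1.
Fairview vs Kenton: Fairview wins 2–1.
Linden vs Elmhurst: Elmhurst wins 2–1.
Linden vs Kenton: Kenton wins 2–1.
Elmhurst vs Kenton: Kenton wins 2–1.
No candidate beats all others: Dover beats Fairview beats Kenton beats Dover, a majority cycle.

No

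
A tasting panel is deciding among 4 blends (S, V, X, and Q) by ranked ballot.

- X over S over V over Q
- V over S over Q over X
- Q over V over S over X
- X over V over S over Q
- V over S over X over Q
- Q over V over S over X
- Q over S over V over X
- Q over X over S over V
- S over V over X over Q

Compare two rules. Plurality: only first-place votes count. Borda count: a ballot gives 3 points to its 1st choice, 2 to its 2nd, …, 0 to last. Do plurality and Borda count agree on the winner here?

Plurality first-place counts: S 1, V 2, X 2, Q 4 → Q.
Borda totals: S 15, V 16, X 10, Q 13 → V.
The two rules disagree: plurality picks Q, Borda picks V.

No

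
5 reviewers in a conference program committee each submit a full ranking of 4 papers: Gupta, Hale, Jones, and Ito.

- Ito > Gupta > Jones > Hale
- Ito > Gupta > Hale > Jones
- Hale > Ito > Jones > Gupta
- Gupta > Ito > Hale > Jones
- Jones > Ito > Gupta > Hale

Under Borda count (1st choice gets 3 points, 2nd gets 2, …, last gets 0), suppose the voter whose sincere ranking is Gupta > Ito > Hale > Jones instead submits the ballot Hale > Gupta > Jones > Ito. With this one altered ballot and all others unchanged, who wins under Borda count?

Ito

Borda totals with the altered ballot: Gupta 7, Hale 7, Jones 6, Ito 10.
The winner is unchanged: still Ito.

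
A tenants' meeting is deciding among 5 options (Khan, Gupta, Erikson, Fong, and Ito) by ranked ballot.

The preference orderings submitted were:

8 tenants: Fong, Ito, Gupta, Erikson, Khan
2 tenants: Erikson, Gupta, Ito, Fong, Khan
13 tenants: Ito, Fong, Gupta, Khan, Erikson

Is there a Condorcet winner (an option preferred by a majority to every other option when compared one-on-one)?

Yes

Head-to-head results (23 voters total):
Khan vs Gupta: Gupta wins 23–0.
Khan vs Erikson: Khan wins 13–10.
Khan vs Fong: Fong wins 23–0.
Khan vs Ito: Ito wins 23–0.
Gupta vs Erikson: Gupta wins 21–2.
Gupta vs Fong: Fong wins 21–2.
Gupta vs Ito: Ito wins 21–2.
Erikson vs Fong: Fong wins 21–2.
Erikson vs Ito: Ito wins 21–2.
Fong vs Ito: Ito wins 15–8.
Ito beats each rival — Khan (23–0), Gupta (21–2), Erikson (21–2), Fong (15–8) — so Ito is the Condorcet winner.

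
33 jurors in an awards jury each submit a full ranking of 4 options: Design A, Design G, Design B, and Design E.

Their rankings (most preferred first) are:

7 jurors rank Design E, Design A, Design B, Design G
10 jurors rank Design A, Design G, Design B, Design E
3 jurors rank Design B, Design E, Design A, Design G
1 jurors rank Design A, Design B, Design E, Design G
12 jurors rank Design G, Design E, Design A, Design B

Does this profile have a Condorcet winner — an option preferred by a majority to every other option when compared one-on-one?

Head-to-head results (33 voters total):
Design A vs Design G: Design A wins 21–12.
Design A vs Design B: Design A wins 30–3.
Design A vs Design E: Design E wins 22–11.
Design G vs Design B: Design G wins 22–11.
Design G vs Design E: Design G wins 22–11.
Design B vs Design E: Design E wins 19–14.
No candidate beats all others: Design A beats Design G beats Design E beats Design A, a majority cycle.

No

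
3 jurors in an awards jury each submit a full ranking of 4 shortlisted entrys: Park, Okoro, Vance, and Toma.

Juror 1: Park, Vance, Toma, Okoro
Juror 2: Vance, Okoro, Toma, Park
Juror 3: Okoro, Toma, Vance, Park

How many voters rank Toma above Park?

2

Ballots ranking Toma above Park: 2.
Ballots ranking Park above Toma: 1.
So 2 of 3 voters prefer Toma to Park.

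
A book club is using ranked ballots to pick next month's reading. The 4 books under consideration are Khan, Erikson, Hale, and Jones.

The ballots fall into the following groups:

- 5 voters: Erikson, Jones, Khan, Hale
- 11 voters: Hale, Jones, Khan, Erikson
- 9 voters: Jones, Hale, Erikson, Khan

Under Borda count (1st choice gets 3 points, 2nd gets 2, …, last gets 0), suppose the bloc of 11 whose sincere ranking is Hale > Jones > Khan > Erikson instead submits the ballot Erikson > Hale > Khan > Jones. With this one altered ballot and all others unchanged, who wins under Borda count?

Erikson

Borda totals with the altered ballot: Khan 16, Erikson 57, Hale 40, Jones 37.
The switch changes the winner from Jones to Erikson.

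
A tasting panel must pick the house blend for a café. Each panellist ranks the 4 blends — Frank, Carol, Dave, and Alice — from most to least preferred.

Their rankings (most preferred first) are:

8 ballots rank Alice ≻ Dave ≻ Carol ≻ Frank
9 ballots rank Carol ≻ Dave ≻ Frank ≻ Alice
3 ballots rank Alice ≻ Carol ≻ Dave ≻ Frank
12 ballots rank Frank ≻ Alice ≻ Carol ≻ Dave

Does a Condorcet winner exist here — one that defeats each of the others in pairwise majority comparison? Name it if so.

No Condorcet winner

Head-to-head results (32 voters total):
Frank vs Carol: Carol wins 20–12.
Frank vs Dave: Dave wins 20–12.
Frank vs Alice: Frank wins 21–11.
Carol vs Dave: Carol wins 24–8.
Carol vs Alice: Alice wins 23–9.
Dave vs Alice: Alice wins 23–9.
No candidate beats all others: Frank beats Alice beats Carol beats Frank, a majority cycle.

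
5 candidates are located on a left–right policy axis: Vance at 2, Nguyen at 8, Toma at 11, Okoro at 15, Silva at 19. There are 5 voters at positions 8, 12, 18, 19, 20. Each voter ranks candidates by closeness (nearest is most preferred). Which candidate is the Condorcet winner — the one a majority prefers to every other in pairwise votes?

Silva

With single-peaked preferences on a line, the Condorcet winner is the candidate closest to the median voter.
The median voter (position 18) is closest to Silva at 19.
Check: Silva vs Vance — voters closer to Silva: 4 of 5.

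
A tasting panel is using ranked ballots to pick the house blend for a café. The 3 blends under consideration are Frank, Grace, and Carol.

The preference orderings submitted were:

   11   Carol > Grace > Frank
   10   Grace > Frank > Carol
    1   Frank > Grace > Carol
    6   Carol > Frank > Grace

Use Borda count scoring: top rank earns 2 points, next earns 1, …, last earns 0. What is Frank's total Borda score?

Borda scores:
  Frank: 11·0 + 10·1 + 2 + 6·1 = 18
  Grace: 11·1 + 10·2 + 1 + 6·0 = 32
  Carol: 11·2 + 10·0 + 0 + 6·2 = 34

18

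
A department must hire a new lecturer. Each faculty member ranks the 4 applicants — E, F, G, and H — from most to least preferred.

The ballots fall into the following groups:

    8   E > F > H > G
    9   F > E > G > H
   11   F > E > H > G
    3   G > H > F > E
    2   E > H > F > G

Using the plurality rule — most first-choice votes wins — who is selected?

F

First-place vote totals:
  E: 10
  F: 20
  G: 3
  H: 0
F has the most first-place votes.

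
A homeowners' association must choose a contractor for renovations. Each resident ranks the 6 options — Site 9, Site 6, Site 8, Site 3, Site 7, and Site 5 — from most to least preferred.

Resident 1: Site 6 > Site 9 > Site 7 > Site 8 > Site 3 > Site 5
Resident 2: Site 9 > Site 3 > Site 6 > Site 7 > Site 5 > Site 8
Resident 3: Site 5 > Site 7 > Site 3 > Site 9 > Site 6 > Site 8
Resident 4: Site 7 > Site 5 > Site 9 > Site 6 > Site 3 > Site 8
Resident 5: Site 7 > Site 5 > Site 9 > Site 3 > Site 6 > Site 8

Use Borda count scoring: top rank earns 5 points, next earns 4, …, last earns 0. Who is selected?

Borda scores:
  Site 9: 4 + 5 + 2 + 3 + 3 = 17
  Site 6: 5 + 3 + 1 + 2 + 1 = 12
  Site 8: 2 + 0 + 0 + 0 + 0 = 2
  Site 3: 1 + 4 + 3 + 1 + 2 = 11
  Site 7: 3 + 2 + 4 + 5 + 5 = 19
  Site 5: 0 + 1 + 5 + 4 + 4 = 14
Site 7 has the highest total.

Site 7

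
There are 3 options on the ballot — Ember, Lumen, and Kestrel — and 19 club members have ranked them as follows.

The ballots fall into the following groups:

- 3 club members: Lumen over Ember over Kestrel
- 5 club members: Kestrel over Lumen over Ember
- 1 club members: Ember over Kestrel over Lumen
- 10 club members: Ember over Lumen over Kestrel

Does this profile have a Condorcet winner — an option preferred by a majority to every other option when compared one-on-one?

Head-to-head results (19 voters total):
Ember vs Lumen: Ember wins 11–8.
Ember vs Kestrel: Ember wins 14–5.
Lumen vs Kestrel: Lumen wins 13–6.
Ember beats each rival — Lumen (11–8), Kestrel (14–5) — so Ember is the Condorcet winner.

Yes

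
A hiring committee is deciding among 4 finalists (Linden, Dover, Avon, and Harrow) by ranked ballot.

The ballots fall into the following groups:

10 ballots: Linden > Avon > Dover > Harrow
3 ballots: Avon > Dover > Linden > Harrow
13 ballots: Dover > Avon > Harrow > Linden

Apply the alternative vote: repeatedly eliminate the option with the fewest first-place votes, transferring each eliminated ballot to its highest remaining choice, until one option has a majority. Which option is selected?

Round 1: Dover 13, Linden 10, Avon 3, Harrow 0. Harrow has the fewest and is eliminated.
Round 2: Dover 13, Linden 10, Avon 3. Avon has the fewest and is eliminated.
Round 3: Dover 16, Linden 10. Dover has a majority.

Dover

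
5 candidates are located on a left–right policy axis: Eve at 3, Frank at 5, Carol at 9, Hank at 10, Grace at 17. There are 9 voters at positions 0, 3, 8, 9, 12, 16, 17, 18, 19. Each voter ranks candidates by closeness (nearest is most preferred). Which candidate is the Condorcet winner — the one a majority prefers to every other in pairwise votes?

Hank

With single-peaked preferences on a line, the Condorcet winner is the candidate closest to the median voter.
The median voter (position 12) is closest to Hank at 10.
Check: Hank vs Grace — voters closer to Hank: 5 of 9.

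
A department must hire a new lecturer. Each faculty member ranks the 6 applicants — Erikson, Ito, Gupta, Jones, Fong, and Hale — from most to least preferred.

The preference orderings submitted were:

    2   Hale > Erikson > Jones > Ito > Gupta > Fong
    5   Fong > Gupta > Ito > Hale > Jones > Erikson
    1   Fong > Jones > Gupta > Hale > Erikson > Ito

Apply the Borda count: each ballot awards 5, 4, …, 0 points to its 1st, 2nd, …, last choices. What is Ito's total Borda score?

19

Borda scores:
  Erikson: 2·4 + 5·0 + 1 = 9
  Ito: 2·2 + 5·3 + 0 = 19
  Gupta: 2·1 + 5·4 + 3 = 25
  Jones: 2·3 + 5·1 + 4 = 15
  Fong: 2·0 + 5·5 + 5 = 30
  Hale: 2·5 + 5·2 + 2 = 22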